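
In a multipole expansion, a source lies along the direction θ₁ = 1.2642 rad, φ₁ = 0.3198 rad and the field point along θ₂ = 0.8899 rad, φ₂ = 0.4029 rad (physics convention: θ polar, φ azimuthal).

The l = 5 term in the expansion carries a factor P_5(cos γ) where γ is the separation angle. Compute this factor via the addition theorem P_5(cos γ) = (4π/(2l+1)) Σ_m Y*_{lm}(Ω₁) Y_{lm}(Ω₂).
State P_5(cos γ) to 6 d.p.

Term-by-term m-sum for l=5 (normalisation 4π/11 = 1.142397):
  m=-5: Y*=(-0.010308, 0.365400)  Y=(-0.056431, -0.118724)  product (0.043964, -0.019396)
  m=-4: Y*=(0.105204, 0.350502)  Y=(-0.013738, -0.336490)  product (0.116495, -0.040215)
  m=-3: Y*=(-0.031001, -0.044225)  Y=(0.147532, -0.389473)  product (-0.021798, 0.005550)
  m=-2: Y*=(-0.271079, -0.201662)  Y=(0.084204, -0.087711)  product (-0.040514, 0.006796)
  m=-1: Y*=(-0.029288, -0.009699)  Y=(-0.286211, 0.121988)  product (0.009566, -0.000797)
  m=+0: Y*=(0.322840, -0.000000)  Y=(-0.209502, 0.000000)  product (-0.067636, 0.000000)
  m=+1: Y*=(0.029288, -0.009699)  Y=(0.286211, 0.121988)  product (0.009566, 0.000797)
  m=+2: Y*=(-0.271079, 0.201662)  Y=(0.084204, 0.087711)  product (-0.040514, -0.006796)
  m=+3: Y*=(0.031001, -0.044225)  Y=(-0.147532, -0.389473)  product (-0.021798, -0.005550)
  m=+4: Y*=(0.105204, -0.350502)  Y=(-0.013738, 0.336490)  product (0.116495, 0.040215)
  m=+5: Y*=(0.010308, 0.365400)  Y=(0.056431, -0.118724)  product (0.043964, 0.019396)
Accumulated sum (0.147790, 0.000000); after 4π/(2l+1) scaling, (0.168835, 0.000000) ⇒ P_5 = 0.168835

0.168835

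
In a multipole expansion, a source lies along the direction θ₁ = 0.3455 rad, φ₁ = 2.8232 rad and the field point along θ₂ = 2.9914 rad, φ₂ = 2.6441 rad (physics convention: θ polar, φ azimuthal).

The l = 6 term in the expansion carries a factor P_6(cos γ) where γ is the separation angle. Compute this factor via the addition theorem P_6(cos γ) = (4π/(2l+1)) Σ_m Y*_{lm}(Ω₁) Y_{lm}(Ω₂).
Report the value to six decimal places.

-0.330540

Summing Y*_{l m}(θ₁,φ₁)·Y_{l m}(θ₂,φ₂) over m ∈ [−6, 6]; prefactor 4π/(2·6+1) = 0.966644:
  m=-6: Y*=-0.000243-0.000687i  Y=-0.000005+0.000001i  product +0.000000+0.000000i
  m=-5: Y*=+0.000148+0.007013i  Y=-0.000098+0.000076i  product -0.000001-0.000001i
  m=-4: Y*=+0.012011-0.039215i  Y=-0.000710+0.001593i  product +0.000054+0.000047i
  m=-3: Y*=-0.092637+0.130970i  Y=+0.001309+0.016678i  product -0.002306-0.001374i
  m=-2: Y*=+0.328239-0.242752i  Y=+0.059328+0.091386i  product +0.041658+0.015595i
  m=-1: Y*=-0.536756+0.176918i  Y=+0.386206+0.209729i  product -0.244403-0.044247i
  m=+0: Y*=+0.086151-0.000000i  Y=+0.789884+0.000000i  product +0.068049+0.000000i
  m=+1: Y*=+0.536756+0.176918i  Y=-0.386206+0.209729i  product -0.244403+0.044247i
  m=+2: Y*=+0.328239+0.242752i  Y=+0.059328-0.091386i  product +0.041658-0.015595i
  m=+3: Y*=+0.092637+0.130970i  Y=-0.001309+0.016678i  product -0.002306+0.001374i
  m=+4: Y*=+0.012011+0.039215i  Y=-0.000710-0.001593i  product +0.000054-0.000047i
  m=+5: Y*=-0.000148+0.007013i  Y=+0.000098+0.000076i  product -0.000001+0.000001i
  m=+6: Y*=-0.000243+0.000687i  Y=-0.000005-0.000001i  product +0.000000-0.000000i
Accumulated sum -0.341946-0.000000i; after 4π/(2l+1) scaling, -0.330540-0.000000i ⇒ P_6 = -0.330540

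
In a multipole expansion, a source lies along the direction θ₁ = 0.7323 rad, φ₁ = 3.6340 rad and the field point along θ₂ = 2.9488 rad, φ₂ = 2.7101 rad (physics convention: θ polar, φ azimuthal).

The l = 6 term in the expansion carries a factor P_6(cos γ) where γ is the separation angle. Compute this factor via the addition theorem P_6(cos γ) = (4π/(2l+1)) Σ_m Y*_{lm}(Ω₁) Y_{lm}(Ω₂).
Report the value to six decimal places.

Expand P_6 via completeness: Σ_{m} conj(Y_{6,m}) at Ω₁ times Y_{6,m} at Ω₂ —
  term(m=-6) = (0.000001, -0.000001)   from Y*(Ω₁)=(-0.042394, 0.008028), Y(Ω₂)=(-0.000020, 0.000013)
  term(m=-5) = (0.000007, 0.000070)   from Y*(Ω₁)=(0.129314, -0.104476), Y(Ω₂)=(-0.000235, 0.000353)
  term(m=-4) = (-0.001422, -0.000880)   from Y*(Ω₁)=(-0.140720, 0.333919), Y(Ω₂)=(-0.000713, 0.004559)
  term(m=-3) = (0.014214, -0.005512)   from Y*(Ω₁)=(-0.041702, -0.444359), Y(Ω₂)=(0.009319, 0.032863)
  term(m=-2) = (-0.007735, 0.027206)   from Y*(Ω₁)=(0.091596, 0.137997), Y(Ω₂)=(0.111028, 0.129747)
  term(m=-1) = (0.096339, 0.127548)   from Y*(Ω₁)=(0.270435, 0.145084), Y(Ω₂)=(0.473099, 0.217828)
  term(m=+0) = (-0.175327, -0.000000)   from Y*(Ω₁)=(-0.266980, -0.000000), Y(Ω₂)=(0.656707, 0.000000)
  term(m=+1) = (0.096339, -0.127548)   from Y*(Ω₁)=(-0.270435, 0.145084), Y(Ω₂)=(-0.473099, 0.217828)
  term(m=+2) = (-0.007735, -0.027206)   from Y*(Ω₁)=(0.091596, -0.137997), Y(Ω₂)=(0.111028, -0.129747)
  term(m=+3) = (0.014214, 0.005512)   from Y*(Ω₁)=(0.041702, -0.444359), Y(Ω₂)=(-0.009319, 0.032863)
  term(m=+4) = (-0.001422, 0.000880)   from Y*(Ω₁)=(-0.140720, -0.333919), Y(Ω₂)=(-0.000713, -0.004559)
  term(m=+5) = (0.000007, -0.000070)   from Y*(Ω₁)=(-0.129314, -0.104476), Y(Ω₂)=(0.000235, 0.000353)
  term(m=+6) = (0.000001, 0.000001)   from Y*(Ω₁)=(-0.042394, -0.008028), Y(Ω₂)=(-0.000020, -0.000013)
Σ over m = (0.027481, 0.000000); ×(4π/13) → (0.026564, 0.000000). Real part: 0.026564

0.026564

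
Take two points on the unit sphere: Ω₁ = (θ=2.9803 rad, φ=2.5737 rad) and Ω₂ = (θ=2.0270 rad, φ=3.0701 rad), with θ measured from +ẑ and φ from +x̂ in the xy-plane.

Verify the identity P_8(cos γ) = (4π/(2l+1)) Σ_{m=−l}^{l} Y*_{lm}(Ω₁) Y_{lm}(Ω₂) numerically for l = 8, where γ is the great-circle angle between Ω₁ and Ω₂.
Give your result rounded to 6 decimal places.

0.107579

Addition theorem: P_8(cos γ) = (4π/17) Σ_m Y*_{lm}(Ω₁) Y_{lm}(Ω₂), m = −8…8:
  term(m=-8) = -0.00000 + 0.00000j   from Y*(Ω₁)=-0.00000 + 0.00000j, Y(Ω₂)=0.18284 + 0.11769j
  term(m=-7) = -0.00000 + 0.00000j   from Y*(Ω₁)=-0.00000 + 0.00000j, Y(Ω₂)=0.37448 + 0.20480j
  term(m=-6) = -0.00003 - 0.00001j   from Y*(Ω₁)=-0.00008 + 0.00002j, Y(Ω₂)=0.34245 + 0.15662j
  term(m=-5) = 0.00001 + 0.00001j   from Y*(Ω₁)=-0.00095 - 0.00030j, Y(Ω₂)=-0.01738 - 0.00649j
  term(m=-4) = 0.00119 + 0.00270j   from Y*(Ω₁)=-0.00542 - 0.00643j, Y(Ω₂)=-0.33680 - 0.09903j
  term(m=-3) = -0.00069 + 0.00840j   from Y*(Ω₁)=-0.00695 - 0.05197j, Y(Ω₂)=-0.15697 - 0.03419j
  term(m=-2) = 0.03474 - 0.05326j   from Y*(Ω₁)=0.09693 - 0.20858j, Y(Ω₂)=0.27367 + 0.03940j
  term(m=-1) = 0.12136 - 0.06573j   from Y*(Ω₁)=0.52682 - 0.33611j, Y(Ω₂)=0.22030 + 0.01578j
  term(m=+0) = -0.16764 + 0.00000j   from Y*(Ω₁)=0.67849 + 0.00000j, Y(Ω₂)=-0.24708 + 0.00000j
  term(m=+1) = 0.12136 + 0.06573j   from Y*(Ω₁)=-0.52682 - 0.33611j, Y(Ω₂)=-0.22030 + 0.01578j
  term(m=+2) = 0.03474 + 0.05326j   from Y*(Ω₁)=0.09693 + 0.20858j, Y(Ω₂)=0.27367 - 0.03940j
  term(m=+3) = -0.00069 - 0.00840j   from Y*(Ω₁)=0.00695 - 0.05197j, Y(Ω₂)=0.15697 - 0.03419j
  term(m=+4) = 0.00119 - 0.00270j   from Y*(Ω₁)=-0.00542 + 0.00643j, Y(Ω₂)=-0.33680 + 0.09903j
  term(m=+5) = 0.00001 - 0.00001j   from Y*(Ω₁)=0.00095 - 0.00030j, Y(Ω₂)=0.01738 - 0.00649j
  term(m=+6) = -0.00003 + 0.00001j   from Y*(Ω₁)=-0.00008 - 0.00002j, Y(Ω₂)=0.34245 - 0.15662j
  term(m=+7) = -0.00000 - 0.00000j   from Y*(Ω₁)=0.00000 + 0.00000j, Y(Ω₂)=-0.37448 + 0.20480j
  term(m=+8) = -0.00000 - 0.00000j   from Y*(Ω₁)=-0.00000 - 0.00000j, Y(Ω₂)=0.18284 - 0.11769j
Accumulated sum 0.14553 - 0.00000j; after 4π/(2l+1) scaling, 0.10758 - 0.00000j ⇒ P_8 = 0.107579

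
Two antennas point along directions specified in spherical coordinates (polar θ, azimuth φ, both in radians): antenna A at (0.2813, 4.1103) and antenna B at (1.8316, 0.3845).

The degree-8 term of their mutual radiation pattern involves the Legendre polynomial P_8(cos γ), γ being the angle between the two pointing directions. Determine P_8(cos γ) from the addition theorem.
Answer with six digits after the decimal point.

Summing Y*_{l m}(θ₁,φ₁)·Y_{l m}(θ₂,φ₂) over m ∈ [−8, 8]; prefactor 4π/(2·8+1) = 0.739198:
  [-8]  conj(Y_{8,-8})(Ω₁) = +0.000002+0.000018i ; Y_{8,-8}(Ω₂) = -0.390579-0.025656i ; Δ = -0.000000-0.000007i
  [-7]  conj(Y_{8,-7})(Ω₁) = -0.000221-0.000120i ; Y_{8,-7}(Ω₂) = +0.376238+0.181787i ; Δ = -0.000061-0.000085i
  [-6]  conj(Y_{8,-6})(Ω₁) = +0.001972-0.001004i ; Y_{8,-6}(Ω₂) = +0.000544+0.000600i ; Δ = +0.000002+0.000001i
  [-5]  conj(Y_{8,-5})(Ω₁) = -0.001826+0.013846i ; Y_{8,-5}(Ω₂) = -0.121797-0.331909i ; Δ = +0.004818-0.001080i
  [-4]  conj(Y_{8,-4})(Ω₁) = -0.048323-0.043528i ; Y_{8,-4}(Ω₂) = -0.004267+0.130051i ; Δ = +0.005867-0.006099i
  [-3]  conj(Y_{8,-3})(Ω₁) = +0.213394-0.051198i ; Y_{8,-3}(Ω₂) = -0.118860+0.268106i ; Δ = -0.011638+0.063298i
  [-2]  conj(Y_{8,-2})(Ω₁) = -0.178827+0.465721i ; Y_{8,-2}(Ω₂) = +0.130694-0.126476i ; Δ = +0.035531+0.083484i
  [-1]  conj(Y_{8,-1})(Ω₁) = -0.346788-0.504634i ; Y_{8,-1}(Ω₂) = +0.242466-0.098112i ; Δ = -0.133595-0.088333i
  [+0]  conj(Y_{8,0})(Ω₁) = +0.007552-0.000000i ; Y_{8,0}(Ω₂) = -0.195781+0.000000i ; Δ = -0.001478+0.000000i
  [+1]  conj(Y_{8,1})(Ω₁) = +0.346788-0.504634i ; Y_{8,1}(Ω₂) = -0.242466-0.098112i ; Δ = -0.133595+0.088333i
  [+2]  conj(Y_{8,2})(Ω₁) = -0.178827-0.465721i ; Y_{8,2}(Ω₂) = +0.130694+0.126476i ; Δ = +0.035531-0.083484i
  [+3]  conj(Y_{8,3})(Ω₁) = -0.213394-0.051198i ; Y_{8,3}(Ω₂) = +0.118860+0.268106i ; Δ = -0.011638-0.063298i
  [+4]  conj(Y_{8,4})(Ω₁) = -0.048323+0.043528i ; Y_{8,4}(Ω₂) = -0.004267-0.130051i ; Δ = +0.005867+0.006099i
  [+5]  conj(Y_{8,5})(Ω₁) = +0.001826+0.013846i ; Y_{8,5}(Ω₂) = +0.121797-0.331909i ; Δ = +0.004818+0.001080i
  [+6]  conj(Y_{8,6})(Ω₁) = +0.001972+0.001004i ; Y_{8,6}(Ω₂) = +0.000544-0.000600i ; Δ = +0.000002-0.000001i
  [+7]  conj(Y_{8,7})(Ω₁) = +0.000221-0.000120i ; Y_{8,7}(Ω₂) = -0.376238+0.181787i ; Δ = -0.000061+0.000085i
  [+8]  conj(Y_{8,8})(Ω₁) = +0.000002-0.000018i ; Y_{8,8}(Ω₂) = -0.390579+0.025656i ; Δ = -0.000000+0.000007i
Σ over m = -0.199631-0.000000i; ×(4π/17) → -0.147567-0.000000i. Real part: -0.147567

-0.147567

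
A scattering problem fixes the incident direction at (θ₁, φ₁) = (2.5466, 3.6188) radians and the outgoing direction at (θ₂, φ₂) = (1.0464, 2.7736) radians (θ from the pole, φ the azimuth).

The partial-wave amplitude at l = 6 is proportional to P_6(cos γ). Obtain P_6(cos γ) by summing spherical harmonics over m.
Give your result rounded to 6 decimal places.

-0.257565

Addition theorem: P_6(cos γ) = (4π/13) Σ_m Y*_{lm}(Ω₁) Y_{lm}(Ω₂), m = −6…6:
  m=-6: Y*=(-0.014403, 0.004116)  Y=(-0.120909, 0.163361)  product (0.001069, -0.002850)
  m=-5: Y*=(-0.055806, 0.052571)  Y=(0.108293, -0.392563)  product (0.014594, 0.027600)
  m=-4: Y*=(-0.076423, 0.217405)  Y=(0.034738, 0.350364)  product (-0.078826, -0.019224)
  m=-3: Y*=(0.059882, 0.427487)  Y=(0.023078, 0.045792)  product (-0.018193, 0.012607)
  m=-2: Y*=(0.247085, 0.348763)  Y=(-0.260199, -0.235677)  product (0.017904, -0.148980)
  m=-1: Y*=(-0.008973, -0.004640)  Y=(0.074439, 0.028701)  product (-0.000535, -0.000603)
  m=+0: Y*=(-0.421724, -0.000000)  Y=(0.328364, 0.000000)  product (-0.138479, -0.000000)
  m=+1: Y*=(0.008973, -0.004640)  Y=(-0.074439, 0.028701)  product (-0.000535, 0.000603)
  m=+2: Y*=(0.247085, -0.348763)  Y=(-0.260199, 0.235677)  product (0.017904, 0.148980)
  m=+3: Y*=(-0.059882, 0.427487)  Y=(-0.023078, 0.045792)  product (-0.018193, -0.012607)
  m=+4: Y*=(-0.076423, -0.217405)  Y=(0.034738, -0.350364)  product (-0.078826, 0.019224)
  m=+5: Y*=(0.055806, 0.052571)  Y=(-0.108293, -0.392563)  product (0.014594, -0.027600)
  m=+6: Y*=(-0.014403, -0.004116)  Y=(-0.120909, -0.163361)  product (0.001069, 0.002850)
Total Σ_m = (-0.266453, 0.000000). Multiply by 0.966644: (-0.257565, 0.000000). P_6(cos γ) = -0.257565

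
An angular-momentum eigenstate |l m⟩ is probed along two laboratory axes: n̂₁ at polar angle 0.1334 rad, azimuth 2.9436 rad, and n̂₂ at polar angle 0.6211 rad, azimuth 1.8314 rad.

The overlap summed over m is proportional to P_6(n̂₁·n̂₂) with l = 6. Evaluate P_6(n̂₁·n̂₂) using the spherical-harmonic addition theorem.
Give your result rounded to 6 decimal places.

-0.411815

Expand P_6 via completeness: Σ_{m} conj(Y_{6,m}) at Ω₁ times Y_{6,m} at Ω₂ —
  m=-6: Y*=0.00000 - 0.00000j  Y=-0.00013 + 0.01876j  product 0.00000 + 0.00000j
  m=-5: Y*=-0.00004 + 0.00006j  Y=-0.08758 - 0.02403j  product 0.00000 - 0.00000j
  m=-4: Y*=0.00077 - 0.00078j  Y=0.12943 - 0.22173j  product -0.00007 - 0.00027j
  m=-3: Y*=-0.00983 + 0.00664j  Y=0.31443 + 0.31669j  product -0.00519 - 0.00103j
  m=-2: Y*=0.08059 - 0.03369j  Y=-0.33760 + 0.19384j  product -0.02068 + 0.02700j
  m=-1: Y*=-0.39261 + 0.07877j  Y=0.02043 + 0.07662j  product -0.01406 - 0.02847j
  m=+0: Y*=0.83562 + 0.00000j  Y=-0.41411 + 0.00000j  product -0.34604 + 0.00000j
  m=+1: Y*=0.39261 + 0.07877j  Y=-0.02043 + 0.07662j  product -0.01406 + 0.02847j
  m=+2: Y*=0.08059 + 0.03369j  Y=-0.33760 - 0.19384j  product -0.02068 - 0.02700j
  m=+3: Y*=0.00983 + 0.00664j  Y=-0.31443 + 0.31669j  product -0.00519 + 0.00103j
  m=+4: Y*=0.00077 + 0.00078j  Y=0.12943 + 0.22173j  product -0.00007 + 0.00027j
  m=+5: Y*=0.00004 + 0.00006j  Y=0.08758 - 0.02403j  product 0.00000 + 0.00000j
  m=+6: Y*=0.00000 + 0.00000j  Y=-0.00013 - 0.01876j  product 0.00000 - 0.00000j
Accumulated sum -0.42603 + 0.00000j; after 4π/(2l+1) scaling, -0.41181 + 0.00000j ⇒ P_6 = -0.411815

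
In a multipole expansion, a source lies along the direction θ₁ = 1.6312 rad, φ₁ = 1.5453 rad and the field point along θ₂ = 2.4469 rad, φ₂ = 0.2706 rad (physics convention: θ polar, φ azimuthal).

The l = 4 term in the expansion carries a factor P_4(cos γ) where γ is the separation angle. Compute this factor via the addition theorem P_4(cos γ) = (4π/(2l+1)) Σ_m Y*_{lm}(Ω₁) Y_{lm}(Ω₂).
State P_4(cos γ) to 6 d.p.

Summing Y*_{l m}(θ₁,φ₁)·Y_{l m}(θ₂,φ₂) over m ∈ [−4, 4]; prefactor 4π/(2·4+1) = 1.396263:
  [-4]  conj(Y_{4,-4})(Ω₁) = 0.43703 - 0.04473j ; Y_{4,-4}(Ω₂) = 0.03487 - 0.06563j ; Δ = 0.01230 - 0.03024j
  [-3]  conj(Y_{4,-3})(Ω₁) = 0.00574 + 0.07493j ; Y_{4,-3}(Ω₂) = -0.17360 + 0.18302j ; Δ = -0.01471 - 0.01196j
  [-2]  conj(Y_{4,-2})(Ω₁) = 0.32438 - 0.01656j ; Y_{4,-2}(Ω₂) = 0.36793 - 0.22115j ; Δ = 0.11569 - 0.07783j
  [-1]  conj(Y_{4,-1})(Ω₁) = 0.00216 + 0.08477j ; Y_{4,-1}(Ω₂) = -0.25367 + 0.07037j ; Δ = -0.00651 - 0.02135j
  [+0]  conj(Y_{4,0})(Ω₁) = 0.30584 + 0.00000j ; Y_{4,0}(Ω₂) = -0.26596 + 0.00000j ; Δ = -0.08134 + 0.00000j
  [+1]  conj(Y_{4,1})(Ω₁) = -0.00216 + 0.08477j ; Y_{4,1}(Ω₂) = 0.25367 + 0.07037j ; Δ = -0.00651 + 0.02135j
  [+2]  conj(Y_{4,2})(Ω₁) = 0.32438 + 0.01656j ; Y_{4,2}(Ω₂) = 0.36793 + 0.22115j ; Δ = 0.11569 + 0.07783j
  [+3]  conj(Y_{4,3})(Ω₁) = -0.00574 + 0.07493j ; Y_{4,3}(Ω₂) = 0.17360 + 0.18302j ; Δ = -0.01471 + 0.01196j
  [+4]  conj(Y_{4,4})(Ω₁) = 0.43703 + 0.04473j ; Y_{4,4}(Ω₂) = 0.03487 + 0.06563j ; Δ = 0.01230 + 0.03024j
Total Σ_m = 0.13219 + 0.00000j. Multiply by 1.396263: 0.18458 + 0.00000j. P_4(cos γ) = 0.184578

0.184578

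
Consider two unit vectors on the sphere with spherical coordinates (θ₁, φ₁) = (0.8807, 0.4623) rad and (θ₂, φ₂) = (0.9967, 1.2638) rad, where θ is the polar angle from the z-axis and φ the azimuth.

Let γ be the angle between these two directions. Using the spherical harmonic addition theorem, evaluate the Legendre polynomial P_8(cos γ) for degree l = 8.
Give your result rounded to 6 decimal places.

Term-by-term m-sum for l=8 (normalisation 4π/17 = 0.739198):
  m=-8: Y*=-0.05474 - 0.03408j  Y=-0.09859 + 0.08065j  product 0.00815 - 0.00106j
  m=-7: Y*=-0.21197 - 0.02009j  Y=-0.27597 - 0.18009j  product 0.05488 + 0.04372j
  m=-6: Y*=-0.37527 + 0.14460j  Y=0.12101 - 0.43524j  product 0.01752 + 0.18083j
  m=-5: Y*=-0.29339 + 0.32086j  Y=0.26232 - 0.00940j  product -0.07395 + 0.08693j
  m=-4: Y*=-0.03745 + 0.13103j  Y=-0.05733 - 0.16064j  product 0.02320 - 0.00150j
  m=-3: Y*=-0.05277 - 0.28370j  Y=0.28528 - 0.21678j  product -0.07655 - 0.06949j
  m=-2: Y*=-0.18418 - 0.24420j  Y=0.00696 + 0.00491j  product -0.00008 - 0.00260j
  m=-1: Y*=0.14274 + 0.07113j  Y=0.10434 - 0.32913j  product 0.03831 - 0.03956j
  m=+0: Y*=0.33262 + 0.00000j  Y=0.06104 + 0.00000j  product 0.02030 + 0.00000j
  m=+1: Y*=-0.14274 + 0.07113j  Y=-0.10434 - 0.32913j  product 0.03831 + 0.03956j
  m=+2: Y*=-0.18418 + 0.24420j  Y=0.00696 - 0.00491j  product -0.00008 + 0.00260j
  m=+3: Y*=0.05277 - 0.28370j  Y=-0.28528 - 0.21678j  product -0.07655 + 0.06949j
  m=+4: Y*=-0.03745 - 0.13103j  Y=-0.05733 + 0.16064j  product 0.02320 + 0.00150j
  m=+5: Y*=0.29339 + 0.32086j  Y=-0.26232 - 0.00940j  product -0.07395 - 0.08693j
  m=+6: Y*=-0.37527 - 0.14460j  Y=0.12101 + 0.43524j  product 0.01752 - 0.18083j
  m=+7: Y*=0.21197 - 0.02009j  Y=0.27597 - 0.18009j  product 0.05488 - 0.04372j
  m=+8: Y*=-0.05474 + 0.03408j  Y=-0.09859 - 0.08065j  product 0.00815 + 0.00106j
Total Σ_m = 0.00323 - 0.00000j. Multiply by 0.739198: 0.00239 - 0.00000j. P_8(cos γ) = 0.002390

0.002390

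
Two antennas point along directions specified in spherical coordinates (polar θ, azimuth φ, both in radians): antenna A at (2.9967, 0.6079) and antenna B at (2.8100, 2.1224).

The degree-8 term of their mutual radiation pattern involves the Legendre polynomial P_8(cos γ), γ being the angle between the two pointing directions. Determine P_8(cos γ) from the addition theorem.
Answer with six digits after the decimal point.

Expand P_8 via completeness: Σ_{m} conj(Y_{8,m}) at Ω₁ times Y_{8,m} at Ω₂ —
  m=-8: Y*=0.00000 - 0.00000j  Y=-0.00002 + 0.00006j  product 0.00000 + 0.00000j
  m=-7: Y*=0.00000 + 0.00000j  Y=0.00050 + 0.00057j  product -0.00000 + 0.00000j
  m=-6: Y*=-0.00004 - 0.00002j  Y=0.00548 - 0.00093j  product -0.00000 - 0.00000j
  m=-5: Y*=0.00059 - 0.00006j  Y=0.01095 - 0.02714j  product 0.00000 - 0.00002j
  m=-4: Y*=-0.00422 + 0.00363j  Y=-0.06702 - 0.09084j  product 0.00061 + 0.00014j
  m=-3: Y*=0.00972 - 0.03761j  Y=-0.31027 + 0.02613j  product -0.00203 + 0.01192j
  m=-2: Y*=0.06650 + 0.17940j  Y=-0.25253 + 0.50012j  product -0.10652 - 0.01204j
  m=-1: Y*=-0.48362 - 0.33650j  Y=0.24925 + 0.40508j  product 0.01577 - 0.27978j
  m=+0: Y*=0.76306 + 0.00000j  Y=-0.22683 + 0.00000j  product -0.17308 + 0.00000j
  m=+1: Y*=0.48362 - 0.33650j  Y=-0.24925 + 0.40508j  product 0.01577 + 0.27978j
  m=+2: Y*=0.06650 - 0.17940j  Y=-0.25253 - 0.50012j  product -0.10652 + 0.01204j
  m=+3: Y*=-0.00972 - 0.03761j  Y=0.31027 + 0.02613j  product -0.00203 - 0.01192j
  m=+4: Y*=-0.00422 - 0.00363j  Y=-0.06702 + 0.09084j  product 0.00061 - 0.00014j
  m=+5: Y*=-0.00059 - 0.00006j  Y=-0.01095 - 0.02714j  product 0.00000 + 0.00002j
  m=+6: Y*=-0.00004 + 0.00002j  Y=0.00548 + 0.00093j  product -0.00000 + 0.00000j
  m=+7: Y*=-0.00000 + 0.00000j  Y=-0.00050 + 0.00057j  product -0.00000 - 0.00000j
  m=+8: Y*=0.00000 + 0.00000j  Y=-0.00002 - 0.00006j  product 0.00000 - 0.00000j
Σ over m = -0.35741 + 0.00000j; ×(4π/17) → -0.26420 + 0.00000j. Real part: -0.264199

-0.264199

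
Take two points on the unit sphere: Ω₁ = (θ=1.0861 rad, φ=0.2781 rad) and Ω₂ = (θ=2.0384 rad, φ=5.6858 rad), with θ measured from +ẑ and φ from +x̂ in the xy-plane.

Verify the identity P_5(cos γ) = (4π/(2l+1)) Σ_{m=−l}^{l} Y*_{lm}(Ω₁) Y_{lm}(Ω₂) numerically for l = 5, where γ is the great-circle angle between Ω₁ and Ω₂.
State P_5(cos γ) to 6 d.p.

Expand P_5 via completeness: Σ_{m} conj(Y_{5,m}) at Ω₁ times Y_{5,m} at Ω₂ —
  term(m=-5) = -0.02177 - 0.06254j   from Y*(Ω₁)=0.04514 + 0.24763j, Y(Ω₂)=-0.25992 + 0.04052j
  term(m=-4) = 0.16476 + 0.06208j   from Y*(Ω₁)=0.18548 + 0.37589j, Y(Ω₂)=0.30676 - 0.28695j
  term(m=-3) = -0.04056 + 0.02296j   from Y*(Ω₁)=0.15355 + 0.16935j, Y(Ω₂)=-0.04476 + 0.19891j
  term(m=-2) = 0.00918 - 0.05041j   from Y*(Ω₁)=-0.18308 - 0.11382j, Y(Ω₂)=0.08728 + 0.22108j
  term(m=-1) = 0.05326 + 0.06383j   from Y*(Ω₁)=-0.28602 - 0.08166j, Y(Ω₂)=-0.23108 - 0.15721j
  term(m=+0) = -0.02690 + 0.00000j   from Y*(Ω₁)=0.15107 + 0.00000j, Y(Ω₂)=-0.17809 + 0.00000j
  term(m=+1) = 0.05326 - 0.06383j   from Y*(Ω₁)=0.28602 - 0.08166j, Y(Ω₂)=0.23108 - 0.15721j
  term(m=+2) = 0.00918 + 0.05041j   from Y*(Ω₁)=-0.18308 + 0.11382j, Y(Ω₂)=0.08728 - 0.22108j
  term(m=+3) = -0.04056 - 0.02296j   from Y*(Ω₁)=-0.15355 + 0.16935j, Y(Ω₂)=0.04476 + 0.19891j
  term(m=+4) = 0.16476 - 0.06208j   from Y*(Ω₁)=0.18548 - 0.37589j, Y(Ω₂)=0.30676 + 0.28695j
  term(m=+5) = -0.02177 + 0.06254j   from Y*(Ω₁)=-0.04514 + 0.24763j, Y(Ω₂)=0.25992 + 0.04052j
Total Σ_m = 0.30285 + 0.00000j. Multiply by 1.142397: 0.34597 + 0.00000j. P_5(cos γ) = 0.345973

0.345973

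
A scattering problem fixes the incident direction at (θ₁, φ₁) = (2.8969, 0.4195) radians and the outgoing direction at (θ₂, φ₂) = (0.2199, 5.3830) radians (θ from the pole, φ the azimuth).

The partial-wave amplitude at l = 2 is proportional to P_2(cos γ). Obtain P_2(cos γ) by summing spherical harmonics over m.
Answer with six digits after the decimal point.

0.807743

Term-by-term m-sum for l=2 (normalisation 4π/5 = 2.513274):
  m=-2: Y*=+0.015148+0.016866i  Y=-0.004183+0.017897i  product -0.000365+0.000201i
  m=-1: Y*=-0.165837-0.073959i  Y=+0.102206+0.128845i  product -0.007420-0.028926i
  m=+0: Y*=+0.575253-0.000000i  Y=+0.585763+0.000000i  product +0.336962+0.000000i
  m=+1: Y*=+0.165837-0.073959i  Y=-0.102206+0.128845i  product -0.007420+0.028926i
  m=+2: Y*=+0.015148-0.016866i  Y=-0.004183-0.017897i  product -0.000365-0.000201i
Total Σ_m = +0.321391+0.000000i. Multiply by 2.513274: +0.807743+0.000000i. P_2(cos γ) = 0.807743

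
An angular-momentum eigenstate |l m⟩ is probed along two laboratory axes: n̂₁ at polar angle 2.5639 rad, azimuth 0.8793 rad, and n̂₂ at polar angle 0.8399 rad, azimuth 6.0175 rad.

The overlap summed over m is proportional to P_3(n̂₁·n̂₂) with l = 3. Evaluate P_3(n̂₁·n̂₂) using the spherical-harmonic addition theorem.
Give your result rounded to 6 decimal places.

Addition theorem: P_3(cos γ) = (4π/7) Σ_m Y*_{lm}(Ω₁) Y_{lm}(Ω₂), m = −3…3:
  m=-3: Y*=-0.059508+0.032795i  Y=+0.120354+0.123193i  product -0.011202-0.003384i
  m=-2: Y*=+0.047668-0.250827i  Y=+0.326064+0.191647i  product +0.063613-0.072650i
  m=-1: Y*=+0.282362+0.341077i  Y=+0.285135+0.077591i  product +0.054047+0.119162i
  m=+0: Y*=-0.159097-0.000000i  Y=-0.192305+0.000000i  product +0.030595+0.000000i
  m=+1: Y*=-0.282362+0.341077i  Y=-0.285135+0.077591i  product +0.054047-0.119162i
  m=+2: Y*=+0.047668+0.250827i  Y=+0.326064-0.191647i  product +0.063613+0.072650i
  m=+3: Y*=+0.059508+0.032795i  Y=-0.120354+0.123193i  product -0.011202+0.003384i
Accumulated sum +0.243511+0.000000i; after 4π/(2l+1) scaling, +0.437150+0.000000i ⇒ P_3 = 0.437150

0.437150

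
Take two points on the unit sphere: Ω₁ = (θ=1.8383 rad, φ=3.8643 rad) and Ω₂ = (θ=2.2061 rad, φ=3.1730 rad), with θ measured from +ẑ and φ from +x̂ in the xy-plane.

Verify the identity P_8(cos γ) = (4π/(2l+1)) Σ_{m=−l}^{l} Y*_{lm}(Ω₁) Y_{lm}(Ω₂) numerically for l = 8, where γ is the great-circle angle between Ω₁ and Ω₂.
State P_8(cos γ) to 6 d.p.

Expand P_8 via completeness: Σ_{m} conj(Y_{8,m}) at Ω₁ times Y_{8,m} at Ω₂ —
  m=-8: Y*=+0.338278-0.185473i  Y=+0.087945-0.022574i  product +0.025563-0.023948i
  m=-7: Y*=+0.143657-0.397790i  Y=+0.261320-0.058395i  product +0.014311-0.112339i
  m=-6: Y*=-0.005342-0.013527i  Y=+0.430533-0.082106i  product -0.003411-0.005385i
  m=-5: Y*=+0.311798+0.159146i  Y=+0.367457-0.058183i  product +0.123832+0.040338i
  m=-4: Y*=+0.141549-0.036259i  Y=-0.013422+0.001695i  product -0.001838+0.000727i
  m=-3: Y*=-0.160030+0.235263i  Y=-0.355065+0.033554i  product +0.048927-0.088903i
  m=-2: Y*=+0.024625+0.195367i  Y=-0.180941+0.011381i  product -0.006679-0.035070i
  m=-1: Y*=-0.187865-0.165672i  Y=+0.282264-0.008868i  product -0.054497-0.045097i
  m=+0: Y*=-0.210340-0.000000i  Y=+0.227838+0.000000i  product -0.047923-0.000000i
  m=+1: Y*=+0.187865-0.165672i  Y=-0.282264-0.008868i  product -0.054497+0.045097i
  m=+2: Y*=+0.024625-0.195367i  Y=-0.180941-0.011381i  product -0.006679+0.035070i
  m=+3: Y*=+0.160030+0.235263i  Y=+0.355065+0.033554i  product +0.048927+0.088903i
  m=+4: Y*=+0.141549+0.036259i  Y=-0.013422-0.001695i  product -0.001838-0.000727i
  m=+5: Y*=-0.311798+0.159146i  Y=-0.367457-0.058183i  product +0.123832-0.040338i
  m=+6: Y*=-0.005342+0.013527i  Y=+0.430533+0.082106i  product -0.003411+0.005385i
  m=+7: Y*=-0.143657-0.397790i  Y=-0.261320-0.058395i  product +0.014311+0.112339i
  m=+8: Y*=+0.338278+0.185473i  Y=+0.087945+0.022574i  product +0.025563+0.023948i
Total Σ_m = +0.244494-0.000000i. Multiply by 0.739198: +0.180729-0.000000i. P_8(cos γ) = 0.180729

0.180729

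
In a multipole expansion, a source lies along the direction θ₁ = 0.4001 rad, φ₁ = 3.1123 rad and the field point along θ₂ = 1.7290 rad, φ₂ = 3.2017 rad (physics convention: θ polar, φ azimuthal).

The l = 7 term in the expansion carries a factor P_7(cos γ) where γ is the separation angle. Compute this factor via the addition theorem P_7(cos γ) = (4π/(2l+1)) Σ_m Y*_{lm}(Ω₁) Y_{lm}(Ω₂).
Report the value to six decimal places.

Summing Y*_{l m}(θ₁,φ₁)·Y_{l m}(θ₂,φ₂) over m ∈ [−7, 7]; prefactor 4π/(2·7+1) = 0.837758:
  m=-7: -0.00067 + 0.00014j × -0.41799 + 0.18704j = 0.00025 - 0.00018j  (running Σ = 0.00025 - 0.00018j)
  m=-6: 0.00593 - 0.00105j × -0.25577 + 0.09646j = -0.00141 + 0.00084j  (running Σ = -0.00116 + 0.00066j)
  m=-5: -0.03264 + 0.00481j × 0.22294 - 0.06909j = -0.00694 + 0.00333j  (running Σ = -0.00810 + 0.00399j)
  m=-4: 0.12404 - 0.01460j × 0.28590 - 0.07009j = 0.03444 - 0.01287j  (running Σ = 0.02633 - 0.00888j)
  m=-3: -0.32507 + 0.02864j × -0.15197 + 0.02771j = 0.04861 - 0.01336j  (running Σ = 0.07494 - 0.02224j)
  m=-2: 0.53667 - 0.03148j × -0.29491 + 0.03562j = -0.15715 + 0.02840j  (running Σ = -0.08220 + 0.00616j)
  m=-1: -0.37776 + 0.01107j × 0.12263 - 0.00738j = -0.04624 + 0.00415j  (running Σ = -0.12845 + 0.01031j)
  m=0: -0.28907 + 0.00000j × 0.29694 + 0.00000j = -0.08584 + 0.00000j  (running Σ = -0.21428 + 0.01031j)
  m=1: 0.37776 + 0.01107j × -0.12263 - 0.00738j = -0.04624 - 0.00415j  (running Σ = -0.26053 + 0.00616j)
  m=2: 0.53667 + 0.03148j × -0.29491 - 0.03562j = -0.15715 - 0.02840j  (running Σ = -0.41767 - 0.02224j)
  m=3: 0.32507 + 0.02864j × 0.15197 + 0.02771j = 0.04861 + 0.01336j  (running Σ = -0.36906 - 0.00888j)
  m=4: 0.12404 + 0.01460j × 0.28590 + 0.07009j = 0.03444 + 0.01287j  (running Σ = -0.33462 + 0.00399j)
  m=5: 0.03264 + 0.00481j × -0.22294 - 0.06909j = -0.00694 - 0.00333j  (running Σ = -0.34157 + 0.00066j)
  m=6: 0.00593 + 0.00105j × -0.25577 - 0.09646j = -0.00141 - 0.00084j  (running Σ = -0.34298 - 0.00018j)
  m=7: 0.00067 + 0.00014j × 0.41799 + 0.18704j = 0.00025 + 0.00018j  (running Σ = -0.34273 + 0.00000j)
Total Σ_m = -0.34273 + 0.00000j. Multiply by 0.837758: -0.28712 + 0.00000j. P_7(cos γ) = -0.287124

-0.287124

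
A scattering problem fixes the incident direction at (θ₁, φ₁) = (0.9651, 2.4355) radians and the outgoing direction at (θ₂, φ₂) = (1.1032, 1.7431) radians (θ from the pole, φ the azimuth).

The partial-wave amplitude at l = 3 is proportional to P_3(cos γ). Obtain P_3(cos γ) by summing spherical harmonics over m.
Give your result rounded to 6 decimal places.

0.153692

Term-by-term m-sum for l=3 (normalisation 4π/7 = 1.795196):
  term(m=-3) = -0.033369+0.060163i   from Y*(Ω₁)=+0.120672+0.197937i, Y(Ω₂)=+0.146663+0.257996i
  term(m=-2) = +0.026693+0.141857i   from Y*(Ω₁)=+0.062112-0.388313i, Y(Ω₂)=-0.345482+0.124003i
  term(m=-1) = +0.000580+0.000481i   from Y*(Ω₁)=-0.125485+0.107008i, Y(Ω₂)=-0.000784-0.004502i
  term(m=+0) = +0.097804+0.000000i   from Y*(Ω₁)=-0.293047-0.000000i, Y(Ω₂)=-0.333748+0.000000i
  term(m=+1) = +0.000580-0.000481i   from Y*(Ω₁)=+0.125485+0.107008i, Y(Ω₂)=+0.000784-0.004502i
  term(m=+2) = +0.026693-0.141857i   from Y*(Ω₁)=+0.062112+0.388313i, Y(Ω₂)=-0.345482-0.124003i
  term(m=+3) = -0.033369-0.060163i   from Y*(Ω₁)=-0.120672+0.197937i, Y(Ω₂)=-0.146663+0.257996i
Accumulated sum +0.085613+0.000000i; after 4π/(2l+1) scaling, +0.153692+0.000000i ⇒ P_3 = 0.153692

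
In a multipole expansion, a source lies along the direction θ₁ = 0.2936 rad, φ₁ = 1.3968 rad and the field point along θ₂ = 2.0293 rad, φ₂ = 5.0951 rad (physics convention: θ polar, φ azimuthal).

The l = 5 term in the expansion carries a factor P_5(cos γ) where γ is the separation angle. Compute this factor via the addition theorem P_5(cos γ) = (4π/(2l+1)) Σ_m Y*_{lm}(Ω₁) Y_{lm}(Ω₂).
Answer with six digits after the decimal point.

0.257188

Summing Y*_{l m}(θ₁,φ₁)·Y_{l m}(θ₂,φ₂) over m ∈ [−5, 5]; prefactor 4π/(2·5+1) = 1.142397:
  [-5]  conj(Y_{5,-5})(Ω₁) = +0.000720+0.000608i ; Y_{5,-5}(Ω₂) = +0.253448-0.090441i ; Δ = +0.000237+0.000089i
  [-4]  conj(Y_{5,-4})(Ω₁) = +0.007563-0.006318i ; Y_{5,-4}(Ω₂) = -0.016777+0.419694i ; Δ = +0.002525+0.003280i
  [-3]  conj(Y_{5,-3})(Ω₁) = -0.030295-0.052668i ; Y_{5,-3}(Ω₂) = -0.173600-0.078080i ; Δ = +0.001147+0.011509i
  [-2]  conj(Y_{5,-2})(Ω₁) = -0.223355+0.081023i ; Y_{5,-2}(Ω₂) = -0.179324+0.172299i ; Δ = +0.026093-0.053013i
  [-1]  conj(Y_{5,-1})(Ω₁) = +0.093105+0.529686i ; Y_{5,-1}(Ω₂) = -0.100462-0.249557i ; Δ = +0.122834-0.076448i
  [+0]  conj(Y_{5,0})(Ω₁) = +0.419996-0.000000i ; Y_{5,0}(Ω₂) = -0.191767+0.000000i ; Δ = -0.080541+0.000000i
  [+1]  conj(Y_{5,1})(Ω₁) = -0.093105+0.529686i ; Y_{5,1}(Ω₂) = +0.100462-0.249557i ; Δ = +0.122834+0.076448i
  [+2]  conj(Y_{5,2})(Ω₁) = -0.223355-0.081023i ; Y_{5,2}(Ω₂) = -0.179324-0.172299i ; Δ = +0.026093+0.053013i
  [+3]  conj(Y_{5,3})(Ω₁) = +0.030295-0.052668i ; Y_{5,3}(Ω₂) = +0.173600-0.078080i ; Δ = +0.001147-0.011509i
  [+4]  conj(Y_{5,4})(Ω₁) = +0.007563+0.006318i ; Y_{5,4}(Ω₂) = -0.016777-0.419694i ; Δ = +0.002525-0.003280i
  [+5]  conj(Y_{5,5})(Ω₁) = -0.000720+0.000608i ; Y_{5,5}(Ω₂) = -0.253448-0.090441i ; Δ = +0.000237-0.000089i
Σ over m = +0.225130-0.000000i; ×(4π/11) → +0.257188-0.000000i. Real part: 0.257188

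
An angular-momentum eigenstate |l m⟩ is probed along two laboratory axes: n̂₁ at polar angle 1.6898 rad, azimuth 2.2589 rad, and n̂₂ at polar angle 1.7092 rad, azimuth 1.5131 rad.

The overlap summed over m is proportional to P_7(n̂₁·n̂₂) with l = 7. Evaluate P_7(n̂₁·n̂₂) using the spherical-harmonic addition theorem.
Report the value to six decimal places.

0.011013

Summing Y*_{l m}(θ₁,φ₁)·Y_{l m}(θ₂,φ₂) over m ∈ [−7, 7]; prefactor 4π/(2·7+1) = 0.837758:
  term(m=-7) = 0.10824 - 0.19433j   from Y*(Ω₁)=-0.47322 - 0.04955j, Y(Ω₂)=-0.18373 + 0.42990j
  term(m=-6) = -0.01221 - 0.05041j   from Y*(Ω₁)=-0.11733 - 0.17761j, Y(Ω₂)=0.22921 + 0.08268j
  term(m=-5) = -0.06336 - 0.04219j   from Y*(Ω₁)=-0.08518 + 0.27642j, Y(Ω₂)=-0.07488 + 0.25231j
  term(m=-4) = -0.06317 + 0.01009j   from Y*(Ω₁)=-0.22071 + 0.09051j, Y(Ω₂)=0.26106 + 0.06134j
  term(m=-3) = -0.02712 + 0.03447j   from Y*(Ω₁)=0.20012 + 0.10765j, Y(Ω₂)=-0.03324 + 0.19012j
  term(m=-2) = 0.00536 + 0.06751j   from Y*(Ω₁)=0.04773 + 0.24217j, Y(Ω₂)=0.27256 + 0.03159j
  term(m=-1) = 0.02454 + 0.02267j   from Y*(Ω₁)=0.12866 - 0.15649j, Y(Ω₂)=-0.00951 + 0.16464j
  term(m=+0) = 0.06858 + 0.00000j   from Y*(Ω₁)=0.24885 + 0.00000j, Y(Ω₂)=0.27558 + 0.00000j
  term(m=+1) = 0.02454 - 0.02267j   from Y*(Ω₁)=-0.12866 - 0.15649j, Y(Ω₂)=0.00951 + 0.16464j
  term(m=+2) = 0.00536 - 0.06751j   from Y*(Ω₁)=0.04773 - 0.24217j, Y(Ω₂)=0.27256 - 0.03159j
  term(m=+3) = -0.02712 - 0.03447j   from Y*(Ω₁)=-0.20012 + 0.10765j, Y(Ω₂)=0.03324 + 0.19012j
  term(m=+4) = -0.06317 - 0.01009j   from Y*(Ω₁)=-0.22071 - 0.09051j, Y(Ω₂)=0.26106 - 0.06134j
  term(m=+5) = -0.06336 + 0.04219j   from Y*(Ω₁)=0.08518 + 0.27642j, Y(Ω₂)=0.07488 + 0.25231j
  term(m=+6) = -0.01221 + 0.05041j   from Y*(Ω₁)=-0.11733 + 0.17761j, Y(Ω₂)=0.22921 - 0.08268j
  term(m=+7) = 0.10824 + 0.19433j   from Y*(Ω₁)=0.47322 - 0.04955j, Y(Ω₂)=0.18373 + 0.42990j
Σ over m = 0.01315 + 0.00000j; ×(4π/15) → 0.01101 + 0.00000j. Real part: 0.011013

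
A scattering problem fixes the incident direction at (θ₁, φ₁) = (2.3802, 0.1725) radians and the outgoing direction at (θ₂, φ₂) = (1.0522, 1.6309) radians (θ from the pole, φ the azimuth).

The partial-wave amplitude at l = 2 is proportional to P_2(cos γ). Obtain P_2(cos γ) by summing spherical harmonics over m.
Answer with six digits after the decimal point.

-0.372463

Summing Y*_{l m}(θ₁,φ₁)·Y_{l m}(θ₂,φ₂) over m ∈ [−2, 2]; prefactor 4π/(2·2+1) = 2.513274:
  m=-2: Y*=(0.173034, 0.062184)  Y=(-0.289272, 0.034941)  product (-0.052226, -0.011942)
  m=-1: Y*=(-0.380103, -0.066226)  Y=(-0.019977, -0.331974)  product (-0.014392, 0.127507)
  m=+0: Y*=(0.180400, -0.000000)  Y=(-0.082935, 0.000000)  product (-0.014962, 0.000000)
  m=+1: Y*=(0.380103, -0.066226)  Y=(0.019977, -0.331974)  product (-0.014392, -0.127507)
  m=+2: Y*=(0.173034, -0.062184)  Y=(-0.289272, -0.034941)  product (-0.052226, 0.011942)
Accumulated sum (-0.148198, 0.000000); after 4π/(2l+1) scaling, (-0.372463, 0.000000) ⇒ P_2 = -0.372463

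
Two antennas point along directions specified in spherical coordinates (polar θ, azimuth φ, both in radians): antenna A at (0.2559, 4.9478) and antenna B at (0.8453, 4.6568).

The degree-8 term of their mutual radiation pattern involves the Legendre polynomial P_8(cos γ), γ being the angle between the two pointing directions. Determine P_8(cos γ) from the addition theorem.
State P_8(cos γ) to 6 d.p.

-0.137184

Term-by-term m-sum for l=8 (normalisation 4π/17 = 0.739198):
  m=-8: -0.00000 + 0.00001j × 0.04568 + 0.02177j = -0.00000 + 0.00000j  (running Σ = -0.00000 + 0.00000j)
  m=-7: -0.00013 - 0.00001j × 0.06810 - 0.16609j = -0.00001 + 0.00002j  (running Σ = -0.00001 + 0.00002j)
  m=-6: -0.00020 - 0.00127j × -0.34956 - 0.12111j = -0.00008 + 0.00047j  (running Σ = -0.00009 + 0.00049j)
  m=-5: 0.00833 - 0.00346j × -0.12506 + 0.43829j = 0.00048 + 0.00408j  (running Σ = 0.00038 + 0.00458j)
  m=-4: 0.02746 + 0.03773j × 0.22244 + 0.05029j = 0.00421 + 0.00977j  (running Σ = 0.00459 + 0.01435j)
  m=-3: -0.11409 + 0.13375j × -0.03576 + 0.21244j = -0.02433 - 0.02902j  (running Σ = -0.01974 - 0.01467j)
  m=-2: -0.40259 - 0.20492j × 0.35633 + 0.03978j = -0.13530 - 0.08903j  (running Σ = -0.15505 - 0.10370j)
  m=-1: 0.15272 - 0.63672j × -0.00318 + 0.05708j = 0.03586 + 0.01074j  (running Σ = -0.11919 - 0.09296j)
  m=0: 0.14445 + 0.00000j × 0.36548 + 0.00000j = 0.05279 + 0.00000j  (running Σ = -0.06640 - 0.09296j)
  m=1: -0.15272 - 0.63672j × 0.00318 + 0.05708j = 0.03586 - 0.01074j  (running Σ = -0.03054 - 0.10370j)
  m=2: -0.40259 + 0.20492j × 0.35633 - 0.03978j = -0.13530 + 0.08903j  (running Σ = -0.16584 - 0.01467j)
  m=3: 0.11409 + 0.13375j × 0.03576 + 0.21244j = -0.02433 + 0.02902j  (running Σ = -0.19018 + 0.01435j)
  m=4: 0.02746 - 0.03773j × 0.22244 - 0.05029j = 0.00421 - 0.00977j  (running Σ = -0.18597 + 0.00458j)
  m=5: -0.00833 - 0.00346j × 0.12506 + 0.43829j = 0.00048 - 0.00408j  (running Σ = -0.18549 + 0.00049j)
  m=6: -0.00020 + 0.00127j × -0.34956 + 0.12111j = -0.00008 - 0.00047j  (running Σ = -0.18557 + 0.00002j)
  m=7: 0.00013 - 0.00001j × -0.06810 - 0.16609j = -0.00001 - 0.00002j  (running Σ = -0.18558 + 0.00000j)
  m=8: -0.00000 - 0.00001j × 0.04568 - 0.02177j = -0.00000 - 0.00000j  (running Σ = -0.18558 + 0.00000j)
Total Σ_m = -0.18558 + 0.00000j. Multiply by 0.739198: -0.13718 + 0.00000j. P_8(cos γ) = -0.137184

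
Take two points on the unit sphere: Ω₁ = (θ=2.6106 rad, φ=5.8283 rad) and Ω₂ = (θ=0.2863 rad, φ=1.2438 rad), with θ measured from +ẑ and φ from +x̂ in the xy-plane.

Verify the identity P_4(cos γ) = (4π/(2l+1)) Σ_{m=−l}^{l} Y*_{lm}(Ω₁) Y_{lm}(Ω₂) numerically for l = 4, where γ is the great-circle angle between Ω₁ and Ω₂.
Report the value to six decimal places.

-0.070202

Term-by-term m-sum for l=4 (normalisation 4π/9 = 1.396263):
  m=-4: Y*=-0.007164-0.028204i  Y=+0.000731+0.002718i  product +0.000071-0.000040i
  m=-3: Y*=-0.028687+0.137187i  Y=-0.022474+0.015041i  product -0.001419-0.003515i
  m=-2: Y*=+0.221451-0.284733i  Y=-0.115224-0.088322i  product -0.050665+0.013249i
  m=-1: Y*=-0.409185+0.200130i  Y=+0.141683-0.417732i  product +0.025626+0.199285i
  m=+0: Y*=+0.004682-0.000000i  Y=+0.532368+0.000000i  product +0.002493+0.000000i
  m=+1: Y*=+0.409185+0.200130i  Y=-0.141683-0.417732i  product +0.025626-0.199285i
  m=+2: Y*=+0.221451+0.284733i  Y=-0.115224+0.088322i  product -0.050665-0.013249i
  m=+3: Y*=+0.028687+0.137187i  Y=+0.022474+0.015041i  product -0.001419+0.003515i
  m=+4: Y*=-0.007164+0.028204i  Y=+0.000731-0.002718i  product +0.000071+0.000040i
Σ over m = -0.050279-0.000000i; ×(4π/9) → -0.070202-0.000000i. Real part: -0.070202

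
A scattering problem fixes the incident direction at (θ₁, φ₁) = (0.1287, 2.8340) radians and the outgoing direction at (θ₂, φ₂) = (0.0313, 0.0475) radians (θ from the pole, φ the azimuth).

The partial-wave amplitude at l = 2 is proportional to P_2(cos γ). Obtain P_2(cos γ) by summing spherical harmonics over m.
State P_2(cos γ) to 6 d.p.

Summing Y*_{l m}(θ₁,φ₁)·Y_{l m}(θ₂,φ₂) over m ∈ [−2, 2]; prefactor 4π/(2·2+1) = 2.513274:
  [-2]  conj(Y_{2,-2})(Ω₁) = +0.005196-0.003672i ; Y_{2,-2}(Ω₂) = +0.000377-0.000036i ; Δ = +0.000002-0.000002i
  [-1]  conj(Y_{2,-1})(Ω₁) = -0.093717+0.029772i ; Y_{2,-1}(Ω₂) = +0.024138-0.001147i ; Δ = -0.002228+0.000826i
  [+0]  conj(Y_{2,0})(Ω₁) = +0.615197-0.000000i ; Y_{2,0}(Ω₂) = +0.629856+0.000000i ; Δ = +0.387486+0.000000i
  [+1]  conj(Y_{2,1})(Ω₁) = +0.093717+0.029772i ; Y_{2,1}(Ω₂) = -0.024138-0.001147i ; Δ = -0.002228-0.000826i
  [+2]  conj(Y_{2,2})(Ω₁) = +0.005196+0.003672i ; Y_{2,2}(Ω₂) = +0.000377+0.000036i ; Δ = +0.000002+0.000002i
Σ over m = +0.383034+0.000000i; ×(4π/5) → +0.962669+0.000000i. Real part: 0.962669

0.962669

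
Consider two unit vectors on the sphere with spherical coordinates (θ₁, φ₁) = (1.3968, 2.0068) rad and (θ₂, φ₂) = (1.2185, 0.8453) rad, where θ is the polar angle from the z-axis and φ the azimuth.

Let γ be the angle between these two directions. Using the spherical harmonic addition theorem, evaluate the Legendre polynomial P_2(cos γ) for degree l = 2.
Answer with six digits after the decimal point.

Term-by-term m-sum for l=2 (normalisation 4π/5 = 2.513274):
  m=-2: Y*=(-0.241039, -0.286876)  Y=(-0.040670, -0.337844)  product (-0.087117, 0.093101)
  m=-1: Y*=(-0.055630, 0.119401)  Y=(0.166009, -0.187191)  product (0.013116, 0.030235)
  m=+0: Y*=(-0.287034, -0.000000)  Y=(-0.202738, 0.000000)  product (0.058193, 0.000000)
  m=+1: Y*=(0.055630, 0.119401)  Y=(-0.166009, -0.187191)  product (0.013116, -0.030235)
  m=+2: Y*=(-0.241039, 0.286876)  Y=(-0.040670, 0.337844)  product (-0.087117, -0.093101)
Σ over m = (-0.089809, 0.000000); ×(4π/5) → (-0.225714, 0.000000). Real part: -0.225714

-0.225714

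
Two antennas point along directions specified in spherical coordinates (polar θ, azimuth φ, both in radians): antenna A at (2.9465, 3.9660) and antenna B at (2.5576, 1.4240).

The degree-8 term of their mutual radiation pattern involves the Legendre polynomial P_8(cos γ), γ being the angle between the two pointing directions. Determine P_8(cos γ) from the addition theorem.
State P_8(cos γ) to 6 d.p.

Term-by-term m-sum for l=8 (normalisation 4π/17 = 0.739198):
  m=-8: (0.000001, 0.000000) × (0.001700, 0.004061) = (0.000000, 0.000000)  (running Σ = (0.000000, 0.000000))
  m=-7: (0.000018, -0.000010) × (0.022807, -0.013771) = (0.000000, -0.000000)  (running Σ = (0.000000, -0.000000))
  m=-6: (0.000062, -0.000261) × (-0.063545, -0.076990) = (-0.000024, 0.000012)  (running Σ = (-0.000024, 0.000011))
  m=-5: (-0.001390, -0.002075) × (-0.172263, 0.190955) = (0.000636, 0.000092)  (running Σ = (0.000612, 0.000103))
  m=-4: (-0.017077, -0.002687) × (0.374553, 0.249260) = (-0.005727, -0.005263)  (running Σ = (-0.005115, -0.005160))
  m=-3: (-0.069087, 0.054552) × (0.197662, -0.419437) = (0.009225, 0.039761)  (running Σ = (0.004110, 0.034601))
  m=-2: (-0.024358, 0.311570) × (-0.085372, -0.025811) = (0.010121, -0.025971)  (running Σ = (0.014232, 0.008630))
  m=-1: (0.455360, 0.492348) × (0.056418, -0.381567) = (0.213555, -0.145973)  (running Σ = (0.227786, -0.137343))
  m=0: (0.491784, -0.000000) × (-0.225504, 0.000000) = (-0.110899, 0.000000)  (running Σ = (0.116887, -0.137343))
  m=1: (-0.455360, 0.492348) × (-0.056418, -0.381567) = (0.213555, 0.145973)  (running Σ = (0.330441, 0.008630))
  m=2: (-0.024358, -0.311570) × (-0.085372, 0.025811) = (0.010121, 0.025971)  (running Σ = (0.340563, 0.034601))
  m=3: (0.069087, 0.054552) × (-0.197662, -0.419437) = (0.009225, -0.039761)  (running Σ = (0.349788, -0.005160))
  m=4: (-0.017077, 0.002687) × (0.374553, -0.249260) = (-0.005727, 0.005263)  (running Σ = (0.344061, 0.000103))
  m=5: (0.001390, -0.002075) × (0.172263, 0.190955) = (0.000636, -0.000092)  (running Σ = (0.344697, 0.000011))
  m=6: (0.000062, 0.000261) × (-0.063545, 0.076990) = (-0.000024, -0.000012)  (running Σ = (0.344673, -0.000000))
  m=7: (-0.000018, -0.000010) × (-0.022807, -0.013771) = (0.000000, 0.000000)  (running Σ = (0.344673, 0.000000))
  m=8: (0.000001, -0.000000) × (0.001700, -0.004061) = (0.000000, -0.000000)  (running Σ = (0.344673, -0.000000))
Total Σ_m = (0.344673, -0.000000). Multiply by 0.739198: (0.254782, -0.000000). P_8(cos γ) = 0.254782

0.254782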